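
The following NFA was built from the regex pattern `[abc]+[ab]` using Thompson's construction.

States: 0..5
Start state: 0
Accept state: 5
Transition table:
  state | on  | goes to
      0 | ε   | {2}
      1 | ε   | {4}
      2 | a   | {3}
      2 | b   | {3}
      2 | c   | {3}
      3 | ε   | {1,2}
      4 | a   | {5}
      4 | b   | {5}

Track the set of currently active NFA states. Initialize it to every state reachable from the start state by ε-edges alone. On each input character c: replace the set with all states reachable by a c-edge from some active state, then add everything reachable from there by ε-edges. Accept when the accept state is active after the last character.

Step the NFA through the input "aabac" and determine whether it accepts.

S₀ = ε-closure({0}) = {0,2}
'a' @ 1: {1,2,3,4}
'a' @ 2: {1,2,3,4,5}  ✓accept
'b' @ 3: {1,2,3,4,5}  ✓accept
'a' @ 4: {1,2,3,4,5}  ✓accept
'c' @ 5: {1,2,3,4}
end set {1,2,3,4} — state 5 not in

Answer: REJECT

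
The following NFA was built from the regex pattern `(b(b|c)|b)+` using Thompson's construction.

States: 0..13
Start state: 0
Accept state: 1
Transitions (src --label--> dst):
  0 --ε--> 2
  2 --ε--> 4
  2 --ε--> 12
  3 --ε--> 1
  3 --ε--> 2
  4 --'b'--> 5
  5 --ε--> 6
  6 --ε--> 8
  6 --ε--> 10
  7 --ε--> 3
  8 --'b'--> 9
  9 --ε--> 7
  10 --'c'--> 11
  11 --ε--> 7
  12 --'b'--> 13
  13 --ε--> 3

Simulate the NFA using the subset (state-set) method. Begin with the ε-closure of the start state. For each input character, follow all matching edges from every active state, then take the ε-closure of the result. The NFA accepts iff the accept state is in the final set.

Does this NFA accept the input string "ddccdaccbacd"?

initial (ε-close {0}): {0,2,4,12}
'd' @ 1: {}  — dead — no transitions
rest 'dccdaccbacd' ignored (set empty)
end set {} — state 1 not in

Answer: REJECT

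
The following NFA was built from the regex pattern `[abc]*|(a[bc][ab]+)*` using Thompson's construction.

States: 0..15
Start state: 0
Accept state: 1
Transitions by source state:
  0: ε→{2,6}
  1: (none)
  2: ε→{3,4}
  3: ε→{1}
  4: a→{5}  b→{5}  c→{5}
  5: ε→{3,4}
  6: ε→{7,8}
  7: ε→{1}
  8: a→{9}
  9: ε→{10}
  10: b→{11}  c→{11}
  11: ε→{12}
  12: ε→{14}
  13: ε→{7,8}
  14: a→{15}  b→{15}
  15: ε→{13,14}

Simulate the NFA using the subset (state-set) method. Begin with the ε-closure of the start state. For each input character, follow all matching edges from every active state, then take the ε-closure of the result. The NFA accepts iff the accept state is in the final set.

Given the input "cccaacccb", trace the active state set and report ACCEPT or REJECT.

Answer: ACCEPT

Trace:
start: ε-closure({0}) = {0,1,2,3,4,6,7,8}
'c' @ 1: {1,3,4,5}  [accepting]
'c' @ 2: {1,3,4,5}  [accepting]
'c' @ 3: {1,3,4,5}  [accepting]
'a' @ 4: {1,3,4,5}  [accepting]
'a' @ 5: {1,3,4,5}  [accepting]
'c' @ 6: {1,3,4,5}  [accepting]
'c' @ 7: {1,3,4,5}  [accepting]
'c' @ 8: {1,3,4,5}  [accepting]
'b' @ 9: {1,3,4,5}  [accepting]
after full input: {1,3,4,5}  (accept=1 in)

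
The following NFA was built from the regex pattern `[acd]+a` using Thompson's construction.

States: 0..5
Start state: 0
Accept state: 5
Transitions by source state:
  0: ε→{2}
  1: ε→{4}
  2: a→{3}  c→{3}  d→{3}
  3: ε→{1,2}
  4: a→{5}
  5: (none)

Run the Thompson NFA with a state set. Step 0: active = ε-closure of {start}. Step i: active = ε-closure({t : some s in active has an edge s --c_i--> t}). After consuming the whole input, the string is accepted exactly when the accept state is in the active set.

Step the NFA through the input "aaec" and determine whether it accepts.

Answer: REJECT

Trace:
initial (ε-close {0}): {0,2}
'a' @ 1: {1,2,3,4}
'a' @ 2: {1,2,3,4,5}  (accept∈set)
'e' @ 3: {}  — state set empty
rest 'c' ignored (set empty)
end set {} — state 5 not in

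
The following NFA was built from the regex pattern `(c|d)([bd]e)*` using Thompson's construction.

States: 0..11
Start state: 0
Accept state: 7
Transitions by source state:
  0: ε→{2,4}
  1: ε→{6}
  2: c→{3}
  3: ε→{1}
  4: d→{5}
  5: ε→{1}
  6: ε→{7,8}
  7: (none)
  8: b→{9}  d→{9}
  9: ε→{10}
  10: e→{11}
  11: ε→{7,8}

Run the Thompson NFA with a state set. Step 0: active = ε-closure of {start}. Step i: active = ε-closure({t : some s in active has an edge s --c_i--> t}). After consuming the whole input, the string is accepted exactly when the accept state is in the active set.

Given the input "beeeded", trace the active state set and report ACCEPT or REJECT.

start: ε-closure({0}) = {0,2,4}
'b' @ 1: {}  — dead — no transitions
rest 'eeeded' ignored (set empty)
final: {}; accept 7 not in set

Answer: REJECT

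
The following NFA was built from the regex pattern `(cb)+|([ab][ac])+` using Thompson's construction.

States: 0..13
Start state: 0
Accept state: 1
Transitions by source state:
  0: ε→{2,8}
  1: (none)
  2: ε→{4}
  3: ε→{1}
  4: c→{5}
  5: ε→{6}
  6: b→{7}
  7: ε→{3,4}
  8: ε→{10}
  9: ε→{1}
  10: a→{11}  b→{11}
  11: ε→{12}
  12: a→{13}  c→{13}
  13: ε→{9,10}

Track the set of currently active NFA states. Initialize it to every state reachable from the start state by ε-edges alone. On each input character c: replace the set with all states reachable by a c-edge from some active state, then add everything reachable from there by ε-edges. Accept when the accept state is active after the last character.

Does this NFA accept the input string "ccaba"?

Answer: REJECT

Derivation:
initial (ε-close {0}): {0,2,4,8,10}
'c' @ 1: {5,6}
'c' @ 2: {}  — state set empty
rest 'aba' ignored (set empty)
after full input: {}  (accept=1 not in)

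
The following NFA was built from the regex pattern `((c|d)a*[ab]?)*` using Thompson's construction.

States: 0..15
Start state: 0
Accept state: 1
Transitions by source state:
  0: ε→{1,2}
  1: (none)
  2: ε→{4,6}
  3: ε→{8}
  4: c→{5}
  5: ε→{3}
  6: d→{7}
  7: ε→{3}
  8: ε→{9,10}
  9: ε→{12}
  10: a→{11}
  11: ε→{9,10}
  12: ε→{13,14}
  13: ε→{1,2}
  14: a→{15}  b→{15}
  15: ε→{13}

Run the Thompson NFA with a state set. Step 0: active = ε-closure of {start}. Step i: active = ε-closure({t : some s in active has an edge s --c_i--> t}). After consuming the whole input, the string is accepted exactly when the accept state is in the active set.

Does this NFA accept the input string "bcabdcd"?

initial (ε-close {0}): {0,1,2,4,6}
'b' @ 1: {}  — no active states
rest 'cabdcd' ignored (set empty)
final: {}; accept 1 not in set

Answer: REJECT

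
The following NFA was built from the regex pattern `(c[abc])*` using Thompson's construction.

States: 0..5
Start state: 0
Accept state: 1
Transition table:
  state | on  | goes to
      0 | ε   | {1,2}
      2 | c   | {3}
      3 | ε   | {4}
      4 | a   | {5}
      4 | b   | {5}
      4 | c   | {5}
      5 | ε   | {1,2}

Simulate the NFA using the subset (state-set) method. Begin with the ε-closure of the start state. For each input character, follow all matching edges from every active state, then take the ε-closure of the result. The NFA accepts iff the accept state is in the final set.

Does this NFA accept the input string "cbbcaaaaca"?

initial (ε-close {0}): {0,1,2}
'c' @ 1: {3,4}
'b' @ 2: {1,2,5}  (accept∈set)
'b' @ 3: {}  — dead — no transitions
rest 'caaaaca' ignored (set empty)
final: {}; accept 1 not in set

Answer: REJECT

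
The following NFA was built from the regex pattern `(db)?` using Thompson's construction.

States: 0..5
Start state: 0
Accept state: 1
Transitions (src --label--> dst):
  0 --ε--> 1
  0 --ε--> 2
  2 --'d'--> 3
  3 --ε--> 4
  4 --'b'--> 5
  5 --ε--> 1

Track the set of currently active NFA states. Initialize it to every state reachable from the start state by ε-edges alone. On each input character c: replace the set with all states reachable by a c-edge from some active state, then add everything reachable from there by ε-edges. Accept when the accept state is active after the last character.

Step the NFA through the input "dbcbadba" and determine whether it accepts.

start: ε-closure({0}) = {0,1,2}
'd' @ 1: {3,4}
'b' @ 2: {1,5}  [accepting]
'c' @ 3: {}  — dead — no transitions
rest 'badba' ignored (set empty)
after full input: {}  (accept=1 not in)

Answer: REJECT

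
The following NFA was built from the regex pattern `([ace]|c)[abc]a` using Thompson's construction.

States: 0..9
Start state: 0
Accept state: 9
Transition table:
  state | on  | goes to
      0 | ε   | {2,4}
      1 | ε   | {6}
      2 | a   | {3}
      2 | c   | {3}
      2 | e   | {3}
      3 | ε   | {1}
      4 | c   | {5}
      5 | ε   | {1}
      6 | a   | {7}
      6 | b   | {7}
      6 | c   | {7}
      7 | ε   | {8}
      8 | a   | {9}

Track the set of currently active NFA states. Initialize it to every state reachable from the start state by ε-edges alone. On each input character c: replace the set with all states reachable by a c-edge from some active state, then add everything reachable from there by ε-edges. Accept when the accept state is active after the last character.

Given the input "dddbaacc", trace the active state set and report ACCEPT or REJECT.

initial (ε-close {0}): {0,2,4}
'd' @ 1: {}  — dead — no transitions
rest 'ddbaacc' ignored (set empty)
final: {}; accept 9 not in set

Answer: REJECT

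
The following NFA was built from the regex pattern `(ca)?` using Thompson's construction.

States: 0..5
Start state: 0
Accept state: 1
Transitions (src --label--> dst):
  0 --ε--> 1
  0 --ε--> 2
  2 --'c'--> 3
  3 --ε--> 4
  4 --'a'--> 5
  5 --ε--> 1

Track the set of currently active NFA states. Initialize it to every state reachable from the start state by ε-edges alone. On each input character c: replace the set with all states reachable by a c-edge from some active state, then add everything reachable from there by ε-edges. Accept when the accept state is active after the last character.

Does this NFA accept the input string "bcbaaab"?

Answer: REJECT

Derivation:
start: ε-closure({0}) = {0,1,2}
'b' @ 1: {}  — dead — no transitions
rest 'cbaaab' ignored (set empty)
final: {}; accept 1 not in set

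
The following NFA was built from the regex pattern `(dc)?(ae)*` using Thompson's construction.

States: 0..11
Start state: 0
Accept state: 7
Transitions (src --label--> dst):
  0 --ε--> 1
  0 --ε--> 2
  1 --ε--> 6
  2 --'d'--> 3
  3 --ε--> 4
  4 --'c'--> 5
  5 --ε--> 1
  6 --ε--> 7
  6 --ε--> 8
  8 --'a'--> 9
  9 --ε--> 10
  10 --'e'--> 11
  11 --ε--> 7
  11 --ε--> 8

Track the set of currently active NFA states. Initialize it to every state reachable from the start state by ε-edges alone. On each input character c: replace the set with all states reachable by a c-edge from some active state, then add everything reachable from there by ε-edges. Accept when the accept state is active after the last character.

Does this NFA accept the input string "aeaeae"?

Answer: ACCEPT

Steps:
start: ε-closure({0}) = {0,1,2,6,7,8}
'a' @ 1: {9,10}
'e' @ 2: {7,8,11}  (accept∈set)
'a' @ 3: {9,10}
'e' @ 4: {7,8,11}  (accept∈set)
'a' @ 5: {9,10}
'e' @ 6: {7,8,11}  (accept∈set)
end set {7,8,11} — state 7 in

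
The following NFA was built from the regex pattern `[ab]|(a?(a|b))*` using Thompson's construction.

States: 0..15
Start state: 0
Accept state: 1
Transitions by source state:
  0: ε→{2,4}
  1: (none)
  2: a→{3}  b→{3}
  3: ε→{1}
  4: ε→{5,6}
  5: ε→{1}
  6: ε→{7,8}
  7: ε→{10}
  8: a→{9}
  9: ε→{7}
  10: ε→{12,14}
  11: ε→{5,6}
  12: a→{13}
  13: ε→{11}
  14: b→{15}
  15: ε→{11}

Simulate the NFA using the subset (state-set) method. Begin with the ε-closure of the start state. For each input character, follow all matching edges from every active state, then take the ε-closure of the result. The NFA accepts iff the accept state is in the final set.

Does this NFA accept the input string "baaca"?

S₀ = ε-closure({0}) = {0,1,2,4,5,6,7,8,10,12,14}
'b' @ 1: {1,3,5,6,7,8,10,11,12,14,15}  [accepting]
'a' @ 2: {1,5,6,7,8,9,10,11,12,13,14}  [accepting]
'a' @ 3: {1,5,6,7,8,9,10,11,12,13,14}  [accepting]
'c' @ 4: {}  — state set empty
rest 'a' ignored (set empty)
after full input: {}  (accept=1 not in)

Answer: REJECT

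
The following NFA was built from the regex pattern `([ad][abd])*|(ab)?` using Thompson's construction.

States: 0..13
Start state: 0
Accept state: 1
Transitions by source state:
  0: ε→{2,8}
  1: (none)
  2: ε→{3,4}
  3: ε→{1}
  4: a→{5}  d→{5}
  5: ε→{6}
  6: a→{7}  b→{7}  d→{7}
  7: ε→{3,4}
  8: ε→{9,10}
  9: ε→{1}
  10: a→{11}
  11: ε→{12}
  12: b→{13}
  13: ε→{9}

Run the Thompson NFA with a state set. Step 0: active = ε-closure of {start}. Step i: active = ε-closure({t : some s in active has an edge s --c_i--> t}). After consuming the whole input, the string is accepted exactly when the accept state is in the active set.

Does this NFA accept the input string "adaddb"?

start: ε-closure({0}) = {0,1,2,3,4,8,9,10}
'a' @ 1: {5,6,11,12}
'd' @ 2: {1,3,4,7}  [accepting]
'a' @ 3: {5,6}
'd' @ 4: {1,3,4,7}  [accepting]
'd' @ 5: {5,6}
'b' @ 6: {1,3,4,7}  [accepting]
after full input: {1,3,4,7}  (accept=1 in)

Answer: ACCEPT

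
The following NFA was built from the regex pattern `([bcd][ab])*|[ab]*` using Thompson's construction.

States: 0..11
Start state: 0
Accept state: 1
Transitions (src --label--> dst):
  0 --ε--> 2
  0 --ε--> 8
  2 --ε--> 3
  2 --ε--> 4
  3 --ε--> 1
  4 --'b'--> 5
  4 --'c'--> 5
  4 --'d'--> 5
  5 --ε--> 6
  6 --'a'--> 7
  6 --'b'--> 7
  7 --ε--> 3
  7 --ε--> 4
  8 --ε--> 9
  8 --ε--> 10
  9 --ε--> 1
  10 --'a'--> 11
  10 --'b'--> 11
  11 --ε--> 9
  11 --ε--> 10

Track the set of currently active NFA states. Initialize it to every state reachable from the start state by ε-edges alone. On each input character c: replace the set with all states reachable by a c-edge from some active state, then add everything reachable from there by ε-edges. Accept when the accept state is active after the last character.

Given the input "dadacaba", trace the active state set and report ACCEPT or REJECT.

S₀ = ε-closure({0}) = {0,1,2,3,4,8,9,10}
'd' @ 1: {5,6}
'a' @ 2: {1,3,4,7}  ✓accept
'd' @ 3: {5,6}
'a' @ 4: {1,3,4,7}  ✓accept
'c' @ 5: {5,6}
'a' @ 6: {1,3,4,7}  ✓accept
'b' @ 7: {5,6}
'a' @ 8: {1,3,4,7}  ✓accept
end set {1,3,4,7} — state 1 in

Answer: ACCEPT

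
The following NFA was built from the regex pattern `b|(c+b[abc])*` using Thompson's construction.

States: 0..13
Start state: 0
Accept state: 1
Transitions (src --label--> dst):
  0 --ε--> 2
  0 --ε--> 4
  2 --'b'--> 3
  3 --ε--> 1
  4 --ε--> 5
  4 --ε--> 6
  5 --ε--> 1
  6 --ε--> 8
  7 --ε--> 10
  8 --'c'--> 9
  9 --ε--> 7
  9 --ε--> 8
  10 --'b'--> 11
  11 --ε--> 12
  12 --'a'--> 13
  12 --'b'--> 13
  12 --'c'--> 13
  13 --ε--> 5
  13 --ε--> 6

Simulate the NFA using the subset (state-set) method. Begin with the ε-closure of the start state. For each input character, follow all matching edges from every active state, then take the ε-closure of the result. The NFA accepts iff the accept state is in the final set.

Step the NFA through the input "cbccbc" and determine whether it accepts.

Answer: ACCEPT

Derivation:
S₀ = ε-closure({0}) = {0,1,2,4,5,6,8}
'c' @ 1: {7,8,9,10}
'b' @ 2: {11,12}
'c' @ 3: {1,5,6,8,13}  (accept∈set)
'c' @ 4: {7,8,9,10}
'b' @ 5: {11,12}
'c' @ 6: {1,5,6,8,13}  (accept∈set)
after full input: {1,5,6,8,13}  (accept=1 in)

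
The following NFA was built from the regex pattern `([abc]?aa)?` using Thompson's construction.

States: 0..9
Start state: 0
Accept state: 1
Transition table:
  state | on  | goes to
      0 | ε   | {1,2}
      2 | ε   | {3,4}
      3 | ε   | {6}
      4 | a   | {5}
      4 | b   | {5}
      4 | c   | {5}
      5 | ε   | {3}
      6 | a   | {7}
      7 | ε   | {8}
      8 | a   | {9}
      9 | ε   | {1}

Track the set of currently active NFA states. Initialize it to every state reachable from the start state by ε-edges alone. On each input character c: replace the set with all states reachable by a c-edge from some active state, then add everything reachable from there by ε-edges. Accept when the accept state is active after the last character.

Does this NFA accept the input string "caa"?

initial (ε-close {0}): {0,1,2,3,4,6}
'c' @ 1: {3,5,6}
'a' @ 2: {7,8}
'a' @ 3: {1,9}  ✓accept
after full input: {1,9}  (accept=1 in)

Answer: ACCEPT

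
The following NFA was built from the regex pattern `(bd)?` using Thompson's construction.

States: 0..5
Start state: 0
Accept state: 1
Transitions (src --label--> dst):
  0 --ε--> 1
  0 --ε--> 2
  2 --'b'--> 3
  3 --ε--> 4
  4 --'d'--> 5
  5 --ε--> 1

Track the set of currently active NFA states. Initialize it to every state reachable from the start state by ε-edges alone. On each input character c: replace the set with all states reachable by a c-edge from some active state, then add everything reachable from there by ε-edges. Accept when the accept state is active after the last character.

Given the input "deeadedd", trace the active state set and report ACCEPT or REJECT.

S₀ = ε-closure({0}) = {0,1,2}
'd' @ 1: {}  — state set empty
rest 'eeadedd' ignored (set empty)
final: {}; accept 1 not in set

Answer: REJECT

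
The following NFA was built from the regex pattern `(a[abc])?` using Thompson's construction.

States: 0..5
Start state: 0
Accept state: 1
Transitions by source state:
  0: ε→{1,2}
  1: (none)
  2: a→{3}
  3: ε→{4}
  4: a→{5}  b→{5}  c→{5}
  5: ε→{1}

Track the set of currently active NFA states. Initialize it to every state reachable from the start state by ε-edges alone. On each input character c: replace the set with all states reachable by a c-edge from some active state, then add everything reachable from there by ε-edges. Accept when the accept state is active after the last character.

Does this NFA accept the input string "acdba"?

Answer: REJECT

Steps:
start: ε-closure({0}) = {0,1,2}
'a' @ 1: {3,4}
'c' @ 2: {1,5}  (accept∈set)
'd' @ 3: {}  — dead — no transitions
rest 'ba' ignored (set empty)
final: {}; accept 1 not in set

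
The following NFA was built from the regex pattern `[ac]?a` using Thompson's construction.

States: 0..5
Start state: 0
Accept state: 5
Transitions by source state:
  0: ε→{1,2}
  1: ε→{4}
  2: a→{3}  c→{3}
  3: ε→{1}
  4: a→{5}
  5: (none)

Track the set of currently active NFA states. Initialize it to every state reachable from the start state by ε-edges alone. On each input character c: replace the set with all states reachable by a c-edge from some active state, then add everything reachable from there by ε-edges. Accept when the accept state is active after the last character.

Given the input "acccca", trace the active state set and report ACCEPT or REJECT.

start: ε-closure({0}) = {0,1,2,4}
'a' @ 1: {1,3,4,5}  [accepting]
'c' @ 2: {}  — dead — no transitions
rest 'ccca' ignored (set empty)
final: {}; accept 5 not in set

Answer: REJECT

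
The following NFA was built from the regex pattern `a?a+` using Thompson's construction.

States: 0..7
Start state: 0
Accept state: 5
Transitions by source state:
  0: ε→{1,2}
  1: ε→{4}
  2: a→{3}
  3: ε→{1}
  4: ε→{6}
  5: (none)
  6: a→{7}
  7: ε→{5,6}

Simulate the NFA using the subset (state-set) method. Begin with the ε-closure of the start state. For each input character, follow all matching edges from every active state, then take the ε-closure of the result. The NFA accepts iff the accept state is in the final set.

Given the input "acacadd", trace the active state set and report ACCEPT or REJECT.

Answer: REJECT

Trace:
initial (ε-close {0}): {0,1,2,4,6}
'a' @ 1: {1,3,4,5,6,7}  (accept∈set)
'c' @ 2: {}  — no active states
rest 'acadd' ignored (set empty)
final: {}; accept 5 not in set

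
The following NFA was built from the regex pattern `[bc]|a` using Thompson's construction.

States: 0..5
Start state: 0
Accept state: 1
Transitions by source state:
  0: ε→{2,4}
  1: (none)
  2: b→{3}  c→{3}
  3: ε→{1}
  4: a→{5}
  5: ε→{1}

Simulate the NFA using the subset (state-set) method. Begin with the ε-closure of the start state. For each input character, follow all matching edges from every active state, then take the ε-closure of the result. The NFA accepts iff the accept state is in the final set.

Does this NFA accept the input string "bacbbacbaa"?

Answer: REJECT

Steps:
initial (ε-close {0}): {0,2,4}
'b' @ 1: {1,3}  [accepting]
'a' @ 2: {}  — dead — no transitions
rest 'cbbacbaa' ignored (set empty)
final: {}; accept 1 not in set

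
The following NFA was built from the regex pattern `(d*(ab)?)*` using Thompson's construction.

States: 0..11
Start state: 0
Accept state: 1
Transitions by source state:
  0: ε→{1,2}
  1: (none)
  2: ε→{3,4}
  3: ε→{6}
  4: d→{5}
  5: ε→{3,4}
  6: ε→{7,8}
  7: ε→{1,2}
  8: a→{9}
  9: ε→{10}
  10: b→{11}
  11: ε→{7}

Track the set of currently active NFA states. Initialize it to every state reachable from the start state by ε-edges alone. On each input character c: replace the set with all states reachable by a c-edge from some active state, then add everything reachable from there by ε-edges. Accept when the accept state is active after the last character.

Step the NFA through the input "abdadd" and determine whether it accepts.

initial (ε-close {0}): {0,1,2,3,4,6,7,8}
'a' @ 1: {9,10}
'b' @ 2: {1,2,3,4,6,7,8,11}  [accepting]
'd' @ 3: {1,2,3,4,5,6,7,8}  [accepting]
'a' @ 4: {9,10}
'd' @ 5: {}  — dead — no transitions
rest 'd' ignored (set empty)
final: {}; accept 1 not in set

Answer: REJECT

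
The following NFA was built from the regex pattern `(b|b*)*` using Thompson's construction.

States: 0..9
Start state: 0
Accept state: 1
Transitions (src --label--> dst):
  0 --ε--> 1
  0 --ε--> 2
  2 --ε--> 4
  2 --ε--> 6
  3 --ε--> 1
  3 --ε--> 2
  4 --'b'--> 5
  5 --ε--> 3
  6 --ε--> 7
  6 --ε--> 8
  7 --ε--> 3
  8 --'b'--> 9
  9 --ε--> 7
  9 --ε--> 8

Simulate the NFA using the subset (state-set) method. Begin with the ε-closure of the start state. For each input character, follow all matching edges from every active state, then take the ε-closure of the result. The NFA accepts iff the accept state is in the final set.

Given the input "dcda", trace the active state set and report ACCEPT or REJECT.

initial (ε-close {0}): {0,1,2,3,4,6,7,8}
'd' @ 1: {}  — state set empty
rest 'cda' ignored (set empty)
end set {} — state 1 not in

Answer: REJECT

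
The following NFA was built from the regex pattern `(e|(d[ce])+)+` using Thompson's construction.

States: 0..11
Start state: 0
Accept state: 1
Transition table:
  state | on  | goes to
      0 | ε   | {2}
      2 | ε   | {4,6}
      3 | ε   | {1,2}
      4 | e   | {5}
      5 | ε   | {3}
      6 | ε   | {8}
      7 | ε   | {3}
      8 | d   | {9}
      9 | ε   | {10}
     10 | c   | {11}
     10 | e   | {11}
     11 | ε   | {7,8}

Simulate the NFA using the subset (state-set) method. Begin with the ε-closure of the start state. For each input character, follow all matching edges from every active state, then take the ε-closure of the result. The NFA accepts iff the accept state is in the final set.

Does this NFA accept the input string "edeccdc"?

initial (ε-close {0}): {0,2,4,6,8}
'e' @ 1: {1,2,3,4,5,6,8}  (accept∈set)
'd' @ 2: {9,10}
'e' @ 3: {1,2,3,4,6,7,8,11}  (accept∈set)
'c' @ 4: {}  — dead — no transitions
rest 'cdc' ignored (set empty)
final: {}; accept 1 not in set

Answer: REJECT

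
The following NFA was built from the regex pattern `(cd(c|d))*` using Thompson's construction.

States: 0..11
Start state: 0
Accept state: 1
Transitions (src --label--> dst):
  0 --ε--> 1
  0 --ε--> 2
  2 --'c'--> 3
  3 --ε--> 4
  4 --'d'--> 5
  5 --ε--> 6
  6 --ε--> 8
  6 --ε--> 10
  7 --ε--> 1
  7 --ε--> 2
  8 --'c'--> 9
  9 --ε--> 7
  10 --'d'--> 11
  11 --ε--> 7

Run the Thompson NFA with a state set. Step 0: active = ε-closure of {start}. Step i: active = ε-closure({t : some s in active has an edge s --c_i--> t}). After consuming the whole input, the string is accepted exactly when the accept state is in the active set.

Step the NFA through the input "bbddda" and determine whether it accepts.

initial (ε-close {0}): {0,1,2}
'b' @ 1: {}  — state set empty
rest 'bddda' ignored (set empty)
final: {}; accept 1 not in set

Answer: REJECT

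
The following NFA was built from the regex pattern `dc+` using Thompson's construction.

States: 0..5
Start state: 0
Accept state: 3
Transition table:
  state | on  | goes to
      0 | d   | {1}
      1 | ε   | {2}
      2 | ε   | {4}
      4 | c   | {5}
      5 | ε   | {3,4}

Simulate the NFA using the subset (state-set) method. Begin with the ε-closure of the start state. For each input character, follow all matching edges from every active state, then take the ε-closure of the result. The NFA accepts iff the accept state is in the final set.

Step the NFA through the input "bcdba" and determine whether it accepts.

Answer: REJECT

Trace:
start: ε-closure({0}) = {0}
'b' @ 1: {}  — no active states
rest 'cdba' ignored (set empty)
after full input: {}  (accept=3 not in)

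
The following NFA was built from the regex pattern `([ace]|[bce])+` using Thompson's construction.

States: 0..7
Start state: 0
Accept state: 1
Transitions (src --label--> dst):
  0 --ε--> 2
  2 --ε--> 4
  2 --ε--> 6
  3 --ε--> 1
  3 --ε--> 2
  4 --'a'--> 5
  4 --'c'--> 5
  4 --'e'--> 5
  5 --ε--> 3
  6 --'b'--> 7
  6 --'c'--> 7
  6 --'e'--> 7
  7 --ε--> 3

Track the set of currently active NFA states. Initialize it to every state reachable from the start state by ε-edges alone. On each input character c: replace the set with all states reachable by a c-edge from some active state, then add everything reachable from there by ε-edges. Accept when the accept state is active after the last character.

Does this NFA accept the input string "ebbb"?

Answer: ACCEPT

Trace:
S₀ = ε-closure({0}) = {0,2,4,6}
'e' @ 1: {1,2,3,4,5,6,7}  (accept∈set)
'b' @ 2: {1,2,3,4,6,7}  (accept∈set)
'b' @ 3: {1,2,3,4,6,7}  (accept∈set)
'b' @ 4: {1,2,3,4,6,7}  (accept∈set)
end set {1,2,3,4,6,7} — state 1 in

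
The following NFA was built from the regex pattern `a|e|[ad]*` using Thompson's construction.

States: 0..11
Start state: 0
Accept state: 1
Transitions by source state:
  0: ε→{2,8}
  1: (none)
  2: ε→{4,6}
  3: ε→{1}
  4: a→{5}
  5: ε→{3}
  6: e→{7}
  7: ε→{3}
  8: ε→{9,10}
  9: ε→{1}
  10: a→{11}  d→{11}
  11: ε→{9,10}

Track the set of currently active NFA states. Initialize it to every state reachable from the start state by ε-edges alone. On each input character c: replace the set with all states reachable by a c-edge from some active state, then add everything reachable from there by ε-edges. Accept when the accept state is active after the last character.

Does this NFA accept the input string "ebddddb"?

Answer: REJECT

Derivation:
S₀ = ε-closure({0}) = {0,1,2,4,6,8,9,10}
'e' @ 1: {1,3,7}  ✓accept
'b' @ 2: {}  — dead — no transitions
rest 'ddddb' ignored (set empty)
after full input: {}  (accept=1 not in)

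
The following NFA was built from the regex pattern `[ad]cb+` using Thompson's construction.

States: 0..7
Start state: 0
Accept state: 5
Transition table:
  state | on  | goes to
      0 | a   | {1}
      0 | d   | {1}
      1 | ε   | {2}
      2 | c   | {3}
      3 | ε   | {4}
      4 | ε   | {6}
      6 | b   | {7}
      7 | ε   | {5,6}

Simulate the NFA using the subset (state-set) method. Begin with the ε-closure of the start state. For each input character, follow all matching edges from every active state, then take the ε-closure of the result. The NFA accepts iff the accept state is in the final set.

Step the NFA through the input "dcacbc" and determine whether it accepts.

initial (ε-close {0}): {0}
'd' @ 1: {1,2}
'c' @ 2: {3,4,6}
'a' @ 3: {}  — no active states
rest 'cbc' ignored (set empty)
final: {}; accept 5 not in set

Answer: REJECT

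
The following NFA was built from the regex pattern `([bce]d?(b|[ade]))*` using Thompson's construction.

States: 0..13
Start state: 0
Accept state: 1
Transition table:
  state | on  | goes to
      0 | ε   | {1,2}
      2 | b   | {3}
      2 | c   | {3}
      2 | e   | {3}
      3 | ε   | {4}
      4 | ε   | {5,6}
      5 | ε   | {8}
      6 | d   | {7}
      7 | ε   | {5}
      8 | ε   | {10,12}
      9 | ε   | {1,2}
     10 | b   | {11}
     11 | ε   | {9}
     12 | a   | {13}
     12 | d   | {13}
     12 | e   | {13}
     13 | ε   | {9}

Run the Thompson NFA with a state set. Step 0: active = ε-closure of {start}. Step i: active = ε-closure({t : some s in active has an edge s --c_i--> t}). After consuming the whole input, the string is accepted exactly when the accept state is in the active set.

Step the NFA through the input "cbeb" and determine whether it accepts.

start: ε-closure({0}) = {0,1,2}
'c' @ 1: {3,4,5,6,8,10,12}
'b' @ 2: {1,2,9,11}  ✓accept
'e' @ 3: {3,4,5,6,8,10,12}
'b' @ 4: {1,2,9,11}  ✓accept
end set {1,2,9,11} — state 1 in

Answer: ACCEPT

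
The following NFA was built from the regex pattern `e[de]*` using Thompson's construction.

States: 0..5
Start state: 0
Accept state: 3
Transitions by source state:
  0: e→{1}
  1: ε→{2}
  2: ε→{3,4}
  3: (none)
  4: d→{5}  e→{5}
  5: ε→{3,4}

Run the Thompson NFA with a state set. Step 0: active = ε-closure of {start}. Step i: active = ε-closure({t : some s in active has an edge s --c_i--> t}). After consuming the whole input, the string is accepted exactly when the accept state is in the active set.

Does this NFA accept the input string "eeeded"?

Answer: ACCEPT

Trace:
initial (ε-close {0}): {0}
'e' @ 1: {1,2,3,4}  ✓accept
'e' @ 2: {3,4,5}  ✓accept
'e' @ 3: {3,4,5}  ✓accept
'd' @ 4: {3,4,5}  ✓accept
'e' @ 5: {3,4,5}  ✓accept
'd' @ 6: {3,4,5}  ✓accept
final: {3,4,5}; accept 3 in set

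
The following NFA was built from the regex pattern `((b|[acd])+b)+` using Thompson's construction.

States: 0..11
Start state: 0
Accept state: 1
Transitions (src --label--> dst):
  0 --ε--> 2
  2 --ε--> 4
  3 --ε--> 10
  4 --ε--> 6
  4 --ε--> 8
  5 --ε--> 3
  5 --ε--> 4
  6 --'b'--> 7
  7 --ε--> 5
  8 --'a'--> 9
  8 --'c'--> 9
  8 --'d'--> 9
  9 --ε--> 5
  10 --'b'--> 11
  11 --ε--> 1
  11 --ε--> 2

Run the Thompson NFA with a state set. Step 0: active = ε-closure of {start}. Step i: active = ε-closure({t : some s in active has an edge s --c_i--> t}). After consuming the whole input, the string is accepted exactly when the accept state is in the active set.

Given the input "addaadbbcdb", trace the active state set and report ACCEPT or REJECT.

S₀ = ε-closure({0}) = {0,2,4,6,8}
'a' @ 1: {3,4,5,6,8,9,10}
'd' @ 2: {3,4,5,6,8,9,10}
'd' @ 3: {3,4,5,6,8,9,10}
'a' @ 4: {3,4,5,6,8,9,10}
'a' @ 5: {3,4,5,6,8,9,10}
'd' @ 6: {3,4,5,6,8,9,10}
'b' @ 7: {1,2,3,4,5,6,7,8,10,11}  ✓accept
'b' @ 8: {1,2,3,4,5,6,7,8,10,11}  ✓accept
'c' @ 9: {3,4,5,6,8,9,10}
'd' @ 10: {3,4,5,6,8,9,10}
'b' @ 11: {1,2,3,4,5,6,7,8,10,11}  ✓accept
after full input: {1,2,3,4,5,6,7,8,10,11}  (accept=1 in)

Answer: ACCEPT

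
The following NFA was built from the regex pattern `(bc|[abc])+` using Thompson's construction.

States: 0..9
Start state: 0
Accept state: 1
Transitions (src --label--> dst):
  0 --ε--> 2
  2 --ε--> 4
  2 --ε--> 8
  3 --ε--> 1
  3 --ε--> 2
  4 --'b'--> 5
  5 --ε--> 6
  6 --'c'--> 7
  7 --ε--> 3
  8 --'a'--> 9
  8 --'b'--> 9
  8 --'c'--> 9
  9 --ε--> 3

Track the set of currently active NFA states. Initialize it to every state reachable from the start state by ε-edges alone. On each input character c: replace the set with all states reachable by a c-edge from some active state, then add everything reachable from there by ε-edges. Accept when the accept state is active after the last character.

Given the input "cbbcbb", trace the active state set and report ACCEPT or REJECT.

S₀ = ε-closure({0}) = {0,2,4,8}
'c' @ 1: {1,2,3,4,8,9}  ✓accept
'b' @ 2: {1,2,3,4,5,6,8,9}  ✓accept
'b' @ 3: {1,2,3,4,5,6,8,9}  ✓accept
'c' @ 4: {1,2,3,4,7,8,9}  ✓accept
'b' @ 5: {1,2,3,4,5,6,8,9}  ✓accept
'b' @ 6: {1,2,3,4,5,6,8,9}  ✓accept
end set {1,2,3,4,5,6,8,9} — state 1 in

Answer: ACCEPT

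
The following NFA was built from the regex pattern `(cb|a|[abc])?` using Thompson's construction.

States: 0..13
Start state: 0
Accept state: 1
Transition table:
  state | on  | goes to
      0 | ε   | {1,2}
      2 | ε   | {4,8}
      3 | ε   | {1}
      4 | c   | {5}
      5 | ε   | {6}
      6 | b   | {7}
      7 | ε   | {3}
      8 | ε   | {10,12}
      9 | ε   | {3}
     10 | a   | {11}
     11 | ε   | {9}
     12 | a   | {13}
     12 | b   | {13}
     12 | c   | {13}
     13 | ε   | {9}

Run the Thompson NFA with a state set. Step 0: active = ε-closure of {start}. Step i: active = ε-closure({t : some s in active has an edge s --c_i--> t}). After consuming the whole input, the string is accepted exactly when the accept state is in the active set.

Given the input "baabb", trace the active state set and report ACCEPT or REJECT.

initial (ε-close {0}): {0,1,2,4,8,10,12}
'b' @ 1: {1,3,9,13}  ✓accept
'a' @ 2: {}  — dead — no transitions
rest 'abb' ignored (set empty)
end set {} — state 1 not in

Answer: REJECT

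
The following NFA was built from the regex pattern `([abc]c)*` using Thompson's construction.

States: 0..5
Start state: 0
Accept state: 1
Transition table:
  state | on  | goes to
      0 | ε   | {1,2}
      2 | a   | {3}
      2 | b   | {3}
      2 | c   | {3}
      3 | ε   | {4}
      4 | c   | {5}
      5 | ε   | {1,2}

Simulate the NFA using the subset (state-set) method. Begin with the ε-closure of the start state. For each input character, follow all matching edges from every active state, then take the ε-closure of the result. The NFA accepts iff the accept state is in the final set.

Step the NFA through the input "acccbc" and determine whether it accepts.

Answer: ACCEPT

Trace:
S₀ = ε-closure({0}) = {0,1,2}
'a' @ 1: {3,4}
'c' @ 2: {1,2,5}  ✓accept
'c' @ 3: {3,4}
'c' @ 4: {1,2,5}  ✓accept
'b' @ 5: {3,4}
'c' @ 6: {1,2,5}  ✓accept
end set {1,2,5} — state 1 in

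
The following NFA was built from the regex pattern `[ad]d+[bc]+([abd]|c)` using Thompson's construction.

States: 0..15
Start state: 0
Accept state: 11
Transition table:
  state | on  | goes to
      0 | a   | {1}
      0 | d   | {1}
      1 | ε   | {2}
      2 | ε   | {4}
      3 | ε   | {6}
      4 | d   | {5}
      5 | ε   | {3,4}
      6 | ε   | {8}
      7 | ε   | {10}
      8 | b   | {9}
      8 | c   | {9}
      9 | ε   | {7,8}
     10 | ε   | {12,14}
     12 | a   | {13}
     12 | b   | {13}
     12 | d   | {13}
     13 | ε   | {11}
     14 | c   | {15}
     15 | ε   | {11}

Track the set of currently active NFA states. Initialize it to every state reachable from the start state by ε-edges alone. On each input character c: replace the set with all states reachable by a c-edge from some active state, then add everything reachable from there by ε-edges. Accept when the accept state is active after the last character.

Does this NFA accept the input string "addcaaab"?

Answer: REJECT

Derivation:
start: ε-closure({0}) = {0}
'a' @ 1: {1,2,4}
'd' @ 2: {3,4,5,6,8}
'd' @ 3: {3,4,5,6,8}
'c' @ 4: {7,8,9,10,12,14}
'a' @ 5: {11,13}  [accepting]
'a' @ 6: {}  — state set empty
rest 'ab' ignored (set empty)
final: {}; accept 11 not in set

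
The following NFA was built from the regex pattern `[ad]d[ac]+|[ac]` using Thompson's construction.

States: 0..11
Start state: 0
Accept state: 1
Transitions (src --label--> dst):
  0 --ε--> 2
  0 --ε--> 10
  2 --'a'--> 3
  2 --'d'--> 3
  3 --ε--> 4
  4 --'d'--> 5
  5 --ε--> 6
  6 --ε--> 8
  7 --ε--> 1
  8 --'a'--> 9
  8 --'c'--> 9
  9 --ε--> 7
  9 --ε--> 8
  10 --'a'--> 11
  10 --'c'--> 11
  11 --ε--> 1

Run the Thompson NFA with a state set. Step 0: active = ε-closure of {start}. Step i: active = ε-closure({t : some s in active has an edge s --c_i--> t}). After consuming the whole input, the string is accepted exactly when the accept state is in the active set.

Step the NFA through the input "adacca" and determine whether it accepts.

S₀ = ε-closure({0}) = {0,2,10}
'a' @ 1: {1,3,4,11}  [accepting]
'd' @ 2: {5,6,8}
'a' @ 3: {1,7,8,9}  [accepting]
'c' @ 4: {1,7,8,9}  [accepting]
'c' @ 5: {1,7,8,9}  [accepting]
'a' @ 6: {1,7,8,9}  [accepting]
after full input: {1,7,8,9}  (accept=1 in)

Answer: ACCEPT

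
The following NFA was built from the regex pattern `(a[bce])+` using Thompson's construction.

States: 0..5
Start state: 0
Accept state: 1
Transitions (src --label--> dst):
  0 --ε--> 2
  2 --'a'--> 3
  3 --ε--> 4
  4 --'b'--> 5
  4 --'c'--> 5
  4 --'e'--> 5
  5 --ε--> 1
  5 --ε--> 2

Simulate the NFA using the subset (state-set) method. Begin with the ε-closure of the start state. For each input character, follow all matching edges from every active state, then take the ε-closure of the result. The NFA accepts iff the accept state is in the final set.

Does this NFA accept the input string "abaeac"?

Answer: ACCEPT

Steps:
start: ε-closure({0}) = {0,2}
'a' @ 1: {3,4}
'b' @ 2: {1,2,5}  (accept∈set)
'a' @ 3: {3,4}
'e' @ 4: {1,2,5}  (accept∈set)
'a' @ 5: {3,4}
'c' @ 6: {1,2,5}  (accept∈set)
end set {1,2,5} — state 1 in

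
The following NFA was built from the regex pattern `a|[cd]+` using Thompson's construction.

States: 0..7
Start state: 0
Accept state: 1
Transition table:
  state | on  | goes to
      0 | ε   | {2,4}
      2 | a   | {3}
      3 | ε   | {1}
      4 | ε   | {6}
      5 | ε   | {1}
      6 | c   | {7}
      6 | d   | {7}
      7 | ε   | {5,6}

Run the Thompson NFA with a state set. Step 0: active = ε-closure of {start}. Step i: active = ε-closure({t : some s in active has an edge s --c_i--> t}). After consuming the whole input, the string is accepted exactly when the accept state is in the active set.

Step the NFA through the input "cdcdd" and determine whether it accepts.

initial (ε-close {0}): {0,2,4,6}
'c' @ 1: {1,5,6,7}  [accepting]
'd' @ 2: {1,5,6,7}  [accepting]
'c' @ 3: {1,5,6,7}  [accepting]
'd' @ 4: {1,5,6,7}  [accepting]
'd' @ 5: {1,5,6,7}  [accepting]
end set {1,5,6,7} — state 1 in

Answer: ACCEPT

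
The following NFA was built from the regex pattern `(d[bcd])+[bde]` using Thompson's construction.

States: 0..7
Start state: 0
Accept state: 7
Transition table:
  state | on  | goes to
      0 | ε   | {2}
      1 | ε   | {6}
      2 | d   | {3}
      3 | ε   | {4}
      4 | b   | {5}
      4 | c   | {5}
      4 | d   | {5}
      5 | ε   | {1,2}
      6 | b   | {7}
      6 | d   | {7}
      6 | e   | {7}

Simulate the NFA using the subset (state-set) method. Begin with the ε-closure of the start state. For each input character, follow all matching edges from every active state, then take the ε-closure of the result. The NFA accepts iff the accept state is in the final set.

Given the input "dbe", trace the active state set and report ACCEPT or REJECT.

Answer: ACCEPT

Trace:
initial (ε-close {0}): {0,2}
'd' @ 1: {3,4}
'b' @ 2: {1,2,5,6}
'e' @ 3: {7}  ✓accept
after full input: {7}  (accept=7 in)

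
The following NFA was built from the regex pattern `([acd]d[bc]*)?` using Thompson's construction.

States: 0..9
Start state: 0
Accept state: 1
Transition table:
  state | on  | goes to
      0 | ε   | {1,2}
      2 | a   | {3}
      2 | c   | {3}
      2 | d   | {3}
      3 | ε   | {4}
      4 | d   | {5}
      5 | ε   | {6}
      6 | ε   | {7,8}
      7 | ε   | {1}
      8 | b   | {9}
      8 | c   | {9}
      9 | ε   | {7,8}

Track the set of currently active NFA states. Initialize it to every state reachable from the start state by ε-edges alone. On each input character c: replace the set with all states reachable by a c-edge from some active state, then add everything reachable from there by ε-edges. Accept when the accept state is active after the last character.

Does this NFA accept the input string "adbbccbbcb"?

Answer: ACCEPT

Steps:
S₀ = ε-closure({0}) = {0,1,2}
'a' @ 1: {3,4}
'd' @ 2: {1,5,6,7,8}  ✓accept
'b' @ 3: {1,7,8,9}  ✓accept
'b' @ 4: {1,7,8,9}  ✓accept
'c' @ 5: {1,7,8,9}  ✓accept
'c' @ 6: {1,7,8,9}  ✓accept
'b' @ 7: {1,7,8,9}  ✓accept
'b' @ 8: {1,7,8,9}  ✓accept
'c' @ 9: {1,7,8,9}  ✓accept
'b' @ 10: {1,7,8,9}  ✓accept
after full input: {1,7,8,9}  (accept=1 in)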